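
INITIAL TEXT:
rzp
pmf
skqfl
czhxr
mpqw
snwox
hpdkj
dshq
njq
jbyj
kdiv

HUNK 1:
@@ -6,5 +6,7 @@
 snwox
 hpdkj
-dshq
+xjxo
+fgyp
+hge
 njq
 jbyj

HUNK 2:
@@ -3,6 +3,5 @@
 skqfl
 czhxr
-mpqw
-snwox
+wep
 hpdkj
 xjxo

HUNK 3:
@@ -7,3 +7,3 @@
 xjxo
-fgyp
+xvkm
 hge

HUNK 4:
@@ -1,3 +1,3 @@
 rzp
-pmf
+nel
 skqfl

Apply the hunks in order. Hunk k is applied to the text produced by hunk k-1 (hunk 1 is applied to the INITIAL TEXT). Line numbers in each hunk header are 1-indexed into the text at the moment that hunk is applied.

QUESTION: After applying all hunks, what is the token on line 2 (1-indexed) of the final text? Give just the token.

Hunk 1: at line 6 remove [dshq] add [xjxo,fgyp,hge] -> 13 lines: rzp pmf skqfl czhxr mpqw snwox hpdkj xjxo fgyp hge njq jbyj kdiv
Hunk 2: at line 3 remove [mpqw,snwox] add [wep] -> 12 lines: rzp pmf skqfl czhxr wep hpdkj xjxo fgyp hge njq jbyj kdiv
Hunk 3: at line 7 remove [fgyp] add [xvkm] -> 12 lines: rzp pmf skqfl czhxr wep hpdkj xjxo xvkm hge njq jbyj kdiv
Hunk 4: at line 1 remove [pmf] add [nel] -> 12 lines: rzp nel skqfl czhxr wep hpdkj xjxo xvkm hge njq jbyj kdiv
Final line 2: nel

Answer: nel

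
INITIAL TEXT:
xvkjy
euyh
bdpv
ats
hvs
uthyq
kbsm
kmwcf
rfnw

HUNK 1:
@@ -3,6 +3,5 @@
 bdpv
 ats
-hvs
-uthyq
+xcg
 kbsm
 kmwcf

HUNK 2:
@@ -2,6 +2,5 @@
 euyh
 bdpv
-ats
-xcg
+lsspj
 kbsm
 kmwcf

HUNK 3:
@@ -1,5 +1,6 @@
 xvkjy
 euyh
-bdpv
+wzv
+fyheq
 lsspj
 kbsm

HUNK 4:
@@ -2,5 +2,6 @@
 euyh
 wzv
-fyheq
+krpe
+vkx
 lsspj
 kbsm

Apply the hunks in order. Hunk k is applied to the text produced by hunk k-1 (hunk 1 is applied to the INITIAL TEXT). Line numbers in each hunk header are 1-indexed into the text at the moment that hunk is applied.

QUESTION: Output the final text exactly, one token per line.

Answer: xvkjy
euyh
wzv
krpe
vkx
lsspj
kbsm
kmwcf
rfnw

Derivation:
Hunk 1: at line 3 remove [hvs,uthyq] add [xcg] -> 8 lines: xvkjy euyh bdpv ats xcg kbsm kmwcf rfnw
Hunk 2: at line 2 remove [ats,xcg] add [lsspj] -> 7 lines: xvkjy euyh bdpv lsspj kbsm kmwcf rfnw
Hunk 3: at line 1 remove [bdpv] add [wzv,fyheq] -> 8 lines: xvkjy euyh wzv fyheq lsspj kbsm kmwcf rfnw
Hunk 4: at line 2 remove [fyheq] add [krpe,vkx] -> 9 lines: xvkjy euyh wzv krpe vkx lsspj kbsm kmwcf rfnw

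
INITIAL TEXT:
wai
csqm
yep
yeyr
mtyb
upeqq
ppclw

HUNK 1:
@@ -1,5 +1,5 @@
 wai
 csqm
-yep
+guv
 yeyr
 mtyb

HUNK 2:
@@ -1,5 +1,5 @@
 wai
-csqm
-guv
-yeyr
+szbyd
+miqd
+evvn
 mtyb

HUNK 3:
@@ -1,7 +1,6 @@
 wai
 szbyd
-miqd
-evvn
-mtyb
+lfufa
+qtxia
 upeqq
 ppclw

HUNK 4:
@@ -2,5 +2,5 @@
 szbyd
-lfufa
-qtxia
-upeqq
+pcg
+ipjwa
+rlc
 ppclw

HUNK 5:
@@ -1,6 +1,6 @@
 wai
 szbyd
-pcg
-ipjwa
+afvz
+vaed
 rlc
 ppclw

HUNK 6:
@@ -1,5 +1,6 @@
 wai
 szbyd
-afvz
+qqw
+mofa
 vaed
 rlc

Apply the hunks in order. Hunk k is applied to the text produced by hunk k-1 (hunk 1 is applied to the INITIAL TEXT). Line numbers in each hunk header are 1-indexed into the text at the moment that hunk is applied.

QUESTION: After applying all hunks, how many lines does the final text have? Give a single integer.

Answer: 7

Derivation:
Hunk 1: at line 1 remove [yep] add [guv] -> 7 lines: wai csqm guv yeyr mtyb upeqq ppclw
Hunk 2: at line 1 remove [csqm,guv,yeyr] add [szbyd,miqd,evvn] -> 7 lines: wai szbyd miqd evvn mtyb upeqq ppclw
Hunk 3: at line 1 remove [miqd,evvn,mtyb] add [lfufa,qtxia] -> 6 lines: wai szbyd lfufa qtxia upeqq ppclw
Hunk 4: at line 2 remove [lfufa,qtxia,upeqq] add [pcg,ipjwa,rlc] -> 6 lines: wai szbyd pcg ipjwa rlc ppclw
Hunk 5: at line 1 remove [pcg,ipjwa] add [afvz,vaed] -> 6 lines: wai szbyd afvz vaed rlc ppclw
Hunk 6: at line 1 remove [afvz] add [qqw,mofa] -> 7 lines: wai szbyd qqw mofa vaed rlc ppclw
Final line count: 7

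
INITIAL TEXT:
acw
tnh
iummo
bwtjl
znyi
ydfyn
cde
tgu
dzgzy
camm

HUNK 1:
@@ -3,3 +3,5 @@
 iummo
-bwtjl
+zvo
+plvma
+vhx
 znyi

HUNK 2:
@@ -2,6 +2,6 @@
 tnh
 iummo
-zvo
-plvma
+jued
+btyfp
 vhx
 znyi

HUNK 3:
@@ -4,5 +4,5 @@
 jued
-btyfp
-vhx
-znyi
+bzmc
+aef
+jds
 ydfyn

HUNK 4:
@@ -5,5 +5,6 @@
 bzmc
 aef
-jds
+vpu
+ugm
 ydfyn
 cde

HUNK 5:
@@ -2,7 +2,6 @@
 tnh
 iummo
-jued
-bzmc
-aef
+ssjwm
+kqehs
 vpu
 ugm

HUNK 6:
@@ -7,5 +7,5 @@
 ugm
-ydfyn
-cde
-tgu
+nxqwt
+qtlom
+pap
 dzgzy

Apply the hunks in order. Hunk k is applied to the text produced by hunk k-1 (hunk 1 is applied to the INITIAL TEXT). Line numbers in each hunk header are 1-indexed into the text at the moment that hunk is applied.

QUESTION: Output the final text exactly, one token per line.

Answer: acw
tnh
iummo
ssjwm
kqehs
vpu
ugm
nxqwt
qtlom
pap
dzgzy
camm

Derivation:
Hunk 1: at line 3 remove [bwtjl] add [zvo,plvma,vhx] -> 12 lines: acw tnh iummo zvo plvma vhx znyi ydfyn cde tgu dzgzy camm
Hunk 2: at line 2 remove [zvo,plvma] add [jued,btyfp] -> 12 lines: acw tnh iummo jued btyfp vhx znyi ydfyn cde tgu dzgzy camm
Hunk 3: at line 4 remove [btyfp,vhx,znyi] add [bzmc,aef,jds] -> 12 lines: acw tnh iummo jued bzmc aef jds ydfyn cde tgu dzgzy camm
Hunk 4: at line 5 remove [jds] add [vpu,ugm] -> 13 lines: acw tnh iummo jued bzmc aef vpu ugm ydfyn cde tgu dzgzy camm
Hunk 5: at line 2 remove [jued,bzmc,aef] add [ssjwm,kqehs] -> 12 lines: acw tnh iummo ssjwm kqehs vpu ugm ydfyn cde tgu dzgzy camm
Hunk 6: at line 7 remove [ydfyn,cde,tgu] add [nxqwt,qtlom,pap] -> 12 lines: acw tnh iummo ssjwm kqehs vpu ugm nxqwt qtlom pap dzgzy camm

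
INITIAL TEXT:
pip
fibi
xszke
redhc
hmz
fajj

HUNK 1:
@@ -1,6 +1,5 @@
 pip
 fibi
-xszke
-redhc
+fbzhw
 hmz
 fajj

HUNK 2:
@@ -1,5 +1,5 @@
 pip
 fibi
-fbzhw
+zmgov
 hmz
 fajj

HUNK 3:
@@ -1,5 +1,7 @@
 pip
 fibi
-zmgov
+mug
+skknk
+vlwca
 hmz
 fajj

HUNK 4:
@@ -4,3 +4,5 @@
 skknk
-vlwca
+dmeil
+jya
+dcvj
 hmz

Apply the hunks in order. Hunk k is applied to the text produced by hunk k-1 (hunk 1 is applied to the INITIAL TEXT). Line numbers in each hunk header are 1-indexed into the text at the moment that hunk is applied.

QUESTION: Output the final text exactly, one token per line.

Hunk 1: at line 1 remove [xszke,redhc] add [fbzhw] -> 5 lines: pip fibi fbzhw hmz fajj
Hunk 2: at line 1 remove [fbzhw] add [zmgov] -> 5 lines: pip fibi zmgov hmz fajj
Hunk 3: at line 1 remove [zmgov] add [mug,skknk,vlwca] -> 7 lines: pip fibi mug skknk vlwca hmz fajj
Hunk 4: at line 4 remove [vlwca] add [dmeil,jya,dcvj] -> 9 lines: pip fibi mug skknk dmeil jya dcvj hmz fajj

Answer: pip
fibi
mug
skknk
dmeil
jya
dcvj
hmz
fajj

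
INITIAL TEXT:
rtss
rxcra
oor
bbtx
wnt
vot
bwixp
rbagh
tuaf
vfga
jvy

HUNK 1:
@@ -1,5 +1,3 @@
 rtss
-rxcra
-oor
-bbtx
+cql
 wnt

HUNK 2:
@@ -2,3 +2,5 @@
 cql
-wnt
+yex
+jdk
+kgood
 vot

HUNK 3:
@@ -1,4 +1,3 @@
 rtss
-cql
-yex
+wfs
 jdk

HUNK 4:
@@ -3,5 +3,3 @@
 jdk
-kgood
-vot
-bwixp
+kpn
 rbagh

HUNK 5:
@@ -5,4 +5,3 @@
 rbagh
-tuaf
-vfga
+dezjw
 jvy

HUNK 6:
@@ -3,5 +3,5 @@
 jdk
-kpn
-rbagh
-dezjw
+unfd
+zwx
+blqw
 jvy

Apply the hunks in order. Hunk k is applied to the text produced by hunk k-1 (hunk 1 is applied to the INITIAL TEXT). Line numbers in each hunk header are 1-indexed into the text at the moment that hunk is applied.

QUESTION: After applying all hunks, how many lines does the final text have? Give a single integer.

Answer: 7

Derivation:
Hunk 1: at line 1 remove [rxcra,oor,bbtx] add [cql] -> 9 lines: rtss cql wnt vot bwixp rbagh tuaf vfga jvy
Hunk 2: at line 2 remove [wnt] add [yex,jdk,kgood] -> 11 lines: rtss cql yex jdk kgood vot bwixp rbagh tuaf vfga jvy
Hunk 3: at line 1 remove [cql,yex] add [wfs] -> 10 lines: rtss wfs jdk kgood vot bwixp rbagh tuaf vfga jvy
Hunk 4: at line 3 remove [kgood,vot,bwixp] add [kpn] -> 8 lines: rtss wfs jdk kpn rbagh tuaf vfga jvy
Hunk 5: at line 5 remove [tuaf,vfga] add [dezjw] -> 7 lines: rtss wfs jdk kpn rbagh dezjw jvy
Hunk 6: at line 3 remove [kpn,rbagh,dezjw] add [unfd,zwx,blqw] -> 7 lines: rtss wfs jdk unfd zwx blqw jvy
Final line count: 7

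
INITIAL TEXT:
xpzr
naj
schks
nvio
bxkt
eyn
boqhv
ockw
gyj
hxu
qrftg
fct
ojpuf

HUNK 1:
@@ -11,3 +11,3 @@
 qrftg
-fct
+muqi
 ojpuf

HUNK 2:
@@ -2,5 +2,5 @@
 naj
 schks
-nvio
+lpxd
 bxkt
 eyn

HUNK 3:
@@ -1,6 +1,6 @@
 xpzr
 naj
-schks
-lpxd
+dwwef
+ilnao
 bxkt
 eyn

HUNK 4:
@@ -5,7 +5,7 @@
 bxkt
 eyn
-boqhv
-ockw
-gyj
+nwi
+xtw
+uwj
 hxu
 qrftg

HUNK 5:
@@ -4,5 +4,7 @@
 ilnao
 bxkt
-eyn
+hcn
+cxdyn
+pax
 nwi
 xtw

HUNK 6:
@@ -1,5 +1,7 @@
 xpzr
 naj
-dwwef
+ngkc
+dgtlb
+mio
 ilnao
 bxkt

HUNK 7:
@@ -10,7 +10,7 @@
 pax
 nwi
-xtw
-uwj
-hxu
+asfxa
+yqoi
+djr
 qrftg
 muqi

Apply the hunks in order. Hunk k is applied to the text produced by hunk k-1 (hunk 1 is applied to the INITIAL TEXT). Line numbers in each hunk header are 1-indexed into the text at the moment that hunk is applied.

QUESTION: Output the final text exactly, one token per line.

Answer: xpzr
naj
ngkc
dgtlb
mio
ilnao
bxkt
hcn
cxdyn
pax
nwi
asfxa
yqoi
djr
qrftg
muqi
ojpuf

Derivation:
Hunk 1: at line 11 remove [fct] add [muqi] -> 13 lines: xpzr naj schks nvio bxkt eyn boqhv ockw gyj hxu qrftg muqi ojpuf
Hunk 2: at line 2 remove [nvio] add [lpxd] -> 13 lines: xpzr naj schks lpxd bxkt eyn boqhv ockw gyj hxu qrftg muqi ojpuf
Hunk 3: at line 1 remove [schks,lpxd] add [dwwef,ilnao] -> 13 lines: xpzr naj dwwef ilnao bxkt eyn boqhv ockw gyj hxu qrftg muqi ojpuf
Hunk 4: at line 5 remove [boqhv,ockw,gyj] add [nwi,xtw,uwj] -> 13 lines: xpzr naj dwwef ilnao bxkt eyn nwi xtw uwj hxu qrftg muqi ojpuf
Hunk 5: at line 4 remove [eyn] add [hcn,cxdyn,pax] -> 15 lines: xpzr naj dwwef ilnao bxkt hcn cxdyn pax nwi xtw uwj hxu qrftg muqi ojpuf
Hunk 6: at line 1 remove [dwwef] add [ngkc,dgtlb,mio] -> 17 lines: xpzr naj ngkc dgtlb mio ilnao bxkt hcn cxdyn pax nwi xtw uwj hxu qrftg muqi ojpuf
Hunk 7: at line 10 remove [xtw,uwj,hxu] add [asfxa,yqoi,djr] -> 17 lines: xpzr naj ngkc dgtlb mio ilnao bxkt hcn cxdyn pax nwi asfxa yqoi djr qrftg muqi ojpuf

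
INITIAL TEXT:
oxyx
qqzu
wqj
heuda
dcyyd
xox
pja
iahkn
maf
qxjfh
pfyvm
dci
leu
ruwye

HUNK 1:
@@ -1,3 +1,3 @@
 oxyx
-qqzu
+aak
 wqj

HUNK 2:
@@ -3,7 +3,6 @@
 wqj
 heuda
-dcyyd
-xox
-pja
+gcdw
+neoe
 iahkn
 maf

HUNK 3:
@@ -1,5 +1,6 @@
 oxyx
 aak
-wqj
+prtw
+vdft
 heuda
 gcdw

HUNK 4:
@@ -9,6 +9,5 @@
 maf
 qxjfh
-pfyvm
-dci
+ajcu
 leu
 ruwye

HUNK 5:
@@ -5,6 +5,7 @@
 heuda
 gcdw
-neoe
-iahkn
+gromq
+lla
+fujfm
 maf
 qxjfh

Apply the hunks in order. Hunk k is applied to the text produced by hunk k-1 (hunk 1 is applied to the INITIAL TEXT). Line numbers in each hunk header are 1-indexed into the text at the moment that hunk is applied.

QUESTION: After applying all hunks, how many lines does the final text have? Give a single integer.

Hunk 1: at line 1 remove [qqzu] add [aak] -> 14 lines: oxyx aak wqj heuda dcyyd xox pja iahkn maf qxjfh pfyvm dci leu ruwye
Hunk 2: at line 3 remove [dcyyd,xox,pja] add [gcdw,neoe] -> 13 lines: oxyx aak wqj heuda gcdw neoe iahkn maf qxjfh pfyvm dci leu ruwye
Hunk 3: at line 1 remove [wqj] add [prtw,vdft] -> 14 lines: oxyx aak prtw vdft heuda gcdw neoe iahkn maf qxjfh pfyvm dci leu ruwye
Hunk 4: at line 9 remove [pfyvm,dci] add [ajcu] -> 13 lines: oxyx aak prtw vdft heuda gcdw neoe iahkn maf qxjfh ajcu leu ruwye
Hunk 5: at line 5 remove [neoe,iahkn] add [gromq,lla,fujfm] -> 14 lines: oxyx aak prtw vdft heuda gcdw gromq lla fujfm maf qxjfh ajcu leu ruwye
Final line count: 14

Answer: 14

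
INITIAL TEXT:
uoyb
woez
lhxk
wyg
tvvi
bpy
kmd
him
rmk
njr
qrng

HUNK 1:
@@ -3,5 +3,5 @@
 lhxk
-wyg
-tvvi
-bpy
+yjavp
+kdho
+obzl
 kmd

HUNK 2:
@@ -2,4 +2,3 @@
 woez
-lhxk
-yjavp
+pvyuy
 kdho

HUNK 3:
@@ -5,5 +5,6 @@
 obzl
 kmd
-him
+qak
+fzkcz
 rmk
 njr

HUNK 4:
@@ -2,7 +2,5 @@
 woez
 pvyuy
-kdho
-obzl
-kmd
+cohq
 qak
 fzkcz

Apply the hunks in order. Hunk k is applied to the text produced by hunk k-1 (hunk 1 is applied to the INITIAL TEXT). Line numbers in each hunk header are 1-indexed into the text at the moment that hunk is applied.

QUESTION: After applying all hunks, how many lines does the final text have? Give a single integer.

Hunk 1: at line 3 remove [wyg,tvvi,bpy] add [yjavp,kdho,obzl] -> 11 lines: uoyb woez lhxk yjavp kdho obzl kmd him rmk njr qrng
Hunk 2: at line 2 remove [lhxk,yjavp] add [pvyuy] -> 10 lines: uoyb woez pvyuy kdho obzl kmd him rmk njr qrng
Hunk 3: at line 5 remove [him] add [qak,fzkcz] -> 11 lines: uoyb woez pvyuy kdho obzl kmd qak fzkcz rmk njr qrng
Hunk 4: at line 2 remove [kdho,obzl,kmd] add [cohq] -> 9 lines: uoyb woez pvyuy cohq qak fzkcz rmk njr qrng
Final line count: 9

Answer: 9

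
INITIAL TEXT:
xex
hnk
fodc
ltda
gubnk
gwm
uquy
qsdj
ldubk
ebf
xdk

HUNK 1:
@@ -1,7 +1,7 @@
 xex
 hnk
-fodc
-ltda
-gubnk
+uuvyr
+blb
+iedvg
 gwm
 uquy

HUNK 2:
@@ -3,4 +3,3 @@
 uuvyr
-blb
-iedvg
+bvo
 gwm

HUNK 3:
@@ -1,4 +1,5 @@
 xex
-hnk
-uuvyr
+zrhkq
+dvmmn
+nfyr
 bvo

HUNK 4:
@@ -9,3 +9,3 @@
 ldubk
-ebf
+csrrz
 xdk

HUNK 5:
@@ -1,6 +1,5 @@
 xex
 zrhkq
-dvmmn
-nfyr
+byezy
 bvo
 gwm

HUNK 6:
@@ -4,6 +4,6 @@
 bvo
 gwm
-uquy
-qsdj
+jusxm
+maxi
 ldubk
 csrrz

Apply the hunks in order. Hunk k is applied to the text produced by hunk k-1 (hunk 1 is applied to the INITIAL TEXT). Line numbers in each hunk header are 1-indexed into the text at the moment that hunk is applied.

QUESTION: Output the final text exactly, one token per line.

Answer: xex
zrhkq
byezy
bvo
gwm
jusxm
maxi
ldubk
csrrz
xdk

Derivation:
Hunk 1: at line 1 remove [fodc,ltda,gubnk] add [uuvyr,blb,iedvg] -> 11 lines: xex hnk uuvyr blb iedvg gwm uquy qsdj ldubk ebf xdk
Hunk 2: at line 3 remove [blb,iedvg] add [bvo] -> 10 lines: xex hnk uuvyr bvo gwm uquy qsdj ldubk ebf xdk
Hunk 3: at line 1 remove [hnk,uuvyr] add [zrhkq,dvmmn,nfyr] -> 11 lines: xex zrhkq dvmmn nfyr bvo gwm uquy qsdj ldubk ebf xdk
Hunk 4: at line 9 remove [ebf] add [csrrz] -> 11 lines: xex zrhkq dvmmn nfyr bvo gwm uquy qsdj ldubk csrrz xdk
Hunk 5: at line 1 remove [dvmmn,nfyr] add [byezy] -> 10 lines: xex zrhkq byezy bvo gwm uquy qsdj ldubk csrrz xdk
Hunk 6: at line 4 remove [uquy,qsdj] add [jusxm,maxi] -> 10 lines: xex zrhkq byezy bvo gwm jusxm maxi ldubk csrrz xdk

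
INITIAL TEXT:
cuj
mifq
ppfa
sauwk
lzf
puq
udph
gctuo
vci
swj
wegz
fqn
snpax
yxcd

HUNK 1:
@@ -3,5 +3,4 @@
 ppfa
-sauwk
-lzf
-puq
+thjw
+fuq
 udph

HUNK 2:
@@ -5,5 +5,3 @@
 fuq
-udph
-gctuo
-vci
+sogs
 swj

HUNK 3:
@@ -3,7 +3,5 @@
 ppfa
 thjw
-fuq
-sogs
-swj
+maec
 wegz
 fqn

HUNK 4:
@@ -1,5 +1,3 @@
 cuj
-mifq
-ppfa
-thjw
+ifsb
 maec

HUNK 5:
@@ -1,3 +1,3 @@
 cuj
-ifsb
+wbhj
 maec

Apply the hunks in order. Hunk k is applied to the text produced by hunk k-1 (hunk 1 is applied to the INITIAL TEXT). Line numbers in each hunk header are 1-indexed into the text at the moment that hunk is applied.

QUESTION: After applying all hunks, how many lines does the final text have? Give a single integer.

Hunk 1: at line 3 remove [sauwk,lzf,puq] add [thjw,fuq] -> 13 lines: cuj mifq ppfa thjw fuq udph gctuo vci swj wegz fqn snpax yxcd
Hunk 2: at line 5 remove [udph,gctuo,vci] add [sogs] -> 11 lines: cuj mifq ppfa thjw fuq sogs swj wegz fqn snpax yxcd
Hunk 3: at line 3 remove [fuq,sogs,swj] add [maec] -> 9 lines: cuj mifq ppfa thjw maec wegz fqn snpax yxcd
Hunk 4: at line 1 remove [mifq,ppfa,thjw] add [ifsb] -> 7 lines: cuj ifsb maec wegz fqn snpax yxcd
Hunk 5: at line 1 remove [ifsb] add [wbhj] -> 7 lines: cuj wbhj maec wegz fqn snpax yxcd
Final line count: 7

Answer: 7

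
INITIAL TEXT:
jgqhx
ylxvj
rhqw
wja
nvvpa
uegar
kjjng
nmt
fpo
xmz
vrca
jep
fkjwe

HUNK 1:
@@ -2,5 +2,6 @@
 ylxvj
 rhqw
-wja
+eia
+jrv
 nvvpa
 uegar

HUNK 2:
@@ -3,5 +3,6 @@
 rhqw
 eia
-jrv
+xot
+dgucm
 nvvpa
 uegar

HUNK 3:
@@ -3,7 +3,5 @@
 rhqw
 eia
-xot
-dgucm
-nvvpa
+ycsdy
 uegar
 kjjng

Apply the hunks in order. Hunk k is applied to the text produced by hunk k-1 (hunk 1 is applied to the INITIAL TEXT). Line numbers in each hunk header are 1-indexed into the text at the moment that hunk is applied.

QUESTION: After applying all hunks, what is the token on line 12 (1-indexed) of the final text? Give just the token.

Hunk 1: at line 2 remove [wja] add [eia,jrv] -> 14 lines: jgqhx ylxvj rhqw eia jrv nvvpa uegar kjjng nmt fpo xmz vrca jep fkjwe
Hunk 2: at line 3 remove [jrv] add [xot,dgucm] -> 15 lines: jgqhx ylxvj rhqw eia xot dgucm nvvpa uegar kjjng nmt fpo xmz vrca jep fkjwe
Hunk 3: at line 3 remove [xot,dgucm,nvvpa] add [ycsdy] -> 13 lines: jgqhx ylxvj rhqw eia ycsdy uegar kjjng nmt fpo xmz vrca jep fkjwe
Final line 12: jep

Answer: jep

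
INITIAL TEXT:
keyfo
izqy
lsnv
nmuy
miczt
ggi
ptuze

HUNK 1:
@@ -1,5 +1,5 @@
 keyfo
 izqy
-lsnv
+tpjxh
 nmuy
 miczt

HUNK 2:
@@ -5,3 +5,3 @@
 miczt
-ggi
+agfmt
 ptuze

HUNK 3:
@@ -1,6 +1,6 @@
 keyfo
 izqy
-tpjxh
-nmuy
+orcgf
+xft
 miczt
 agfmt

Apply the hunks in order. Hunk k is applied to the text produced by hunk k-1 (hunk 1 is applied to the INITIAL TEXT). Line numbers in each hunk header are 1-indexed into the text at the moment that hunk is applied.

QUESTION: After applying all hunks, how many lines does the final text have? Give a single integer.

Hunk 1: at line 1 remove [lsnv] add [tpjxh] -> 7 lines: keyfo izqy tpjxh nmuy miczt ggi ptuze
Hunk 2: at line 5 remove [ggi] add [agfmt] -> 7 lines: keyfo izqy tpjxh nmuy miczt agfmt ptuze
Hunk 3: at line 1 remove [tpjxh,nmuy] add [orcgf,xft] -> 7 lines: keyfo izqy orcgf xft miczt agfmt ptuze
Final line count: 7

Answer: 7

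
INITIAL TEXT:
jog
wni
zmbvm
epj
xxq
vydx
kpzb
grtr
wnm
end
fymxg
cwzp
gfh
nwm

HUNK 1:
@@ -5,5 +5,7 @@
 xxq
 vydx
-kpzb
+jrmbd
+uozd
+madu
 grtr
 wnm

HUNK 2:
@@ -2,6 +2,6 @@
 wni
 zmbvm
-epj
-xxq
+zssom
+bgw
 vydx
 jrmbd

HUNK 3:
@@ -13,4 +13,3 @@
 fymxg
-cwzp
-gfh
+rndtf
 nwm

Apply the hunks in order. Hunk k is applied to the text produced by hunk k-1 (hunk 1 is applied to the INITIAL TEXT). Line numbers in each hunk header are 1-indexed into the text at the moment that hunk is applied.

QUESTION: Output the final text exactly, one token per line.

Hunk 1: at line 5 remove [kpzb] add [jrmbd,uozd,madu] -> 16 lines: jog wni zmbvm epj xxq vydx jrmbd uozd madu grtr wnm end fymxg cwzp gfh nwm
Hunk 2: at line 2 remove [epj,xxq] add [zssom,bgw] -> 16 lines: jog wni zmbvm zssom bgw vydx jrmbd uozd madu grtr wnm end fymxg cwzp gfh nwm
Hunk 3: at line 13 remove [cwzp,gfh] add [rndtf] -> 15 lines: jog wni zmbvm zssom bgw vydx jrmbd uozd madu grtr wnm end fymxg rndtf nwm

Answer: jog
wni
zmbvm
zssom
bgw
vydx
jrmbd
uozd
madu
grtr
wnm
end
fymxg
rndtf
nwm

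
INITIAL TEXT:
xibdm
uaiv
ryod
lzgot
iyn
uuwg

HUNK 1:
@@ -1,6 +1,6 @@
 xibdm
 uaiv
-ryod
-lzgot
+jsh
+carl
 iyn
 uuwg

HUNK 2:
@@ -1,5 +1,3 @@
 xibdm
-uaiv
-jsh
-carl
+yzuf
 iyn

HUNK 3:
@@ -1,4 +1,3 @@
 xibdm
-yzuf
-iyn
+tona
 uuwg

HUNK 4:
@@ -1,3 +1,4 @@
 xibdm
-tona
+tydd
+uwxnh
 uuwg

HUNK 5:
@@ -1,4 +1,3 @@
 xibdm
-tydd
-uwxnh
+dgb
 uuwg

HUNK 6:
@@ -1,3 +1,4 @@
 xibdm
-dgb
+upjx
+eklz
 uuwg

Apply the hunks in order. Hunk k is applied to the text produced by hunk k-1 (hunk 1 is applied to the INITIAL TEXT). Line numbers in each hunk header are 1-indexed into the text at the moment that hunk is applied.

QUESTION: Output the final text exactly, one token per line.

Answer: xibdm
upjx
eklz
uuwg

Derivation:
Hunk 1: at line 1 remove [ryod,lzgot] add [jsh,carl] -> 6 lines: xibdm uaiv jsh carl iyn uuwg
Hunk 2: at line 1 remove [uaiv,jsh,carl] add [yzuf] -> 4 lines: xibdm yzuf iyn uuwg
Hunk 3: at line 1 remove [yzuf,iyn] add [tona] -> 3 lines: xibdm tona uuwg
Hunk 4: at line 1 remove [tona] add [tydd,uwxnh] -> 4 lines: xibdm tydd uwxnh uuwg
Hunk 5: at line 1 remove [tydd,uwxnh] add [dgb] -> 3 lines: xibdm dgb uuwg
Hunk 6: at line 1 remove [dgb] add [upjx,eklz] -> 4 lines: xibdm upjx eklz uuwg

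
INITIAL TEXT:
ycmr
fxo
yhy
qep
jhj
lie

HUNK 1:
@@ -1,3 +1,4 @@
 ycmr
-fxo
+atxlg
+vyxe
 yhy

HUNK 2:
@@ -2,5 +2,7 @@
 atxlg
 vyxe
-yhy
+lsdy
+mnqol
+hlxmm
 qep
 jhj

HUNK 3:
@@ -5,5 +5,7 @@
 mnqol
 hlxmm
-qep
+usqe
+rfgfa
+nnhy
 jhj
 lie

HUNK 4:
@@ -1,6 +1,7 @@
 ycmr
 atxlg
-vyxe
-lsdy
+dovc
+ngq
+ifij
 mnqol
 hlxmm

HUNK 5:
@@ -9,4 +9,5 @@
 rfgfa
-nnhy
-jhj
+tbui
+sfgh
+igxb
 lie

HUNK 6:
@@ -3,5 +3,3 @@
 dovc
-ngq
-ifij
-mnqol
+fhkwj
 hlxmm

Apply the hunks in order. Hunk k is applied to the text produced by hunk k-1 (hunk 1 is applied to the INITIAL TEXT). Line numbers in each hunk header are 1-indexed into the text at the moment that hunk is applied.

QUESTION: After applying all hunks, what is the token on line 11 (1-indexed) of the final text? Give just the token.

Answer: lie

Derivation:
Hunk 1: at line 1 remove [fxo] add [atxlg,vyxe] -> 7 lines: ycmr atxlg vyxe yhy qep jhj lie
Hunk 2: at line 2 remove [yhy] add [lsdy,mnqol,hlxmm] -> 9 lines: ycmr atxlg vyxe lsdy mnqol hlxmm qep jhj lie
Hunk 3: at line 5 remove [qep] add [usqe,rfgfa,nnhy] -> 11 lines: ycmr atxlg vyxe lsdy mnqol hlxmm usqe rfgfa nnhy jhj lie
Hunk 4: at line 1 remove [vyxe,lsdy] add [dovc,ngq,ifij] -> 12 lines: ycmr atxlg dovc ngq ifij mnqol hlxmm usqe rfgfa nnhy jhj lie
Hunk 5: at line 9 remove [nnhy,jhj] add [tbui,sfgh,igxb] -> 13 lines: ycmr atxlg dovc ngq ifij mnqol hlxmm usqe rfgfa tbui sfgh igxb lie
Hunk 6: at line 3 remove [ngq,ifij,mnqol] add [fhkwj] -> 11 lines: ycmr atxlg dovc fhkwj hlxmm usqe rfgfa tbui sfgh igxb lie
Final line 11: lie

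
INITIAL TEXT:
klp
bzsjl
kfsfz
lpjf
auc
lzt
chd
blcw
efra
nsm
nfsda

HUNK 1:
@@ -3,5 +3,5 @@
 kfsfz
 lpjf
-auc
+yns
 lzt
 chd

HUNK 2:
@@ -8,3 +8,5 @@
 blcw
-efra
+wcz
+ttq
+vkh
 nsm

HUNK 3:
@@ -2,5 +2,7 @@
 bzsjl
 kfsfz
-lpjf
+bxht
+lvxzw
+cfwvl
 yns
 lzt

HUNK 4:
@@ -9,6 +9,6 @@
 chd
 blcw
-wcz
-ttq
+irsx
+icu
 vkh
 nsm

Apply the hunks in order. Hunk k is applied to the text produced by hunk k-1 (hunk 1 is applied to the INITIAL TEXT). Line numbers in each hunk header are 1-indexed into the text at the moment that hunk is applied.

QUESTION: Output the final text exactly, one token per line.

Answer: klp
bzsjl
kfsfz
bxht
lvxzw
cfwvl
yns
lzt
chd
blcw
irsx
icu
vkh
nsm
nfsda

Derivation:
Hunk 1: at line 3 remove [auc] add [yns] -> 11 lines: klp bzsjl kfsfz lpjf yns lzt chd blcw efra nsm nfsda
Hunk 2: at line 8 remove [efra] add [wcz,ttq,vkh] -> 13 lines: klp bzsjl kfsfz lpjf yns lzt chd blcw wcz ttq vkh nsm nfsda
Hunk 3: at line 2 remove [lpjf] add [bxht,lvxzw,cfwvl] -> 15 lines: klp bzsjl kfsfz bxht lvxzw cfwvl yns lzt chd blcw wcz ttq vkh nsm nfsda
Hunk 4: at line 9 remove [wcz,ttq] add [irsx,icu] -> 15 lines: klp bzsjl kfsfz bxht lvxzw cfwvl yns lzt chd blcw irsx icu vkh nsm nfsda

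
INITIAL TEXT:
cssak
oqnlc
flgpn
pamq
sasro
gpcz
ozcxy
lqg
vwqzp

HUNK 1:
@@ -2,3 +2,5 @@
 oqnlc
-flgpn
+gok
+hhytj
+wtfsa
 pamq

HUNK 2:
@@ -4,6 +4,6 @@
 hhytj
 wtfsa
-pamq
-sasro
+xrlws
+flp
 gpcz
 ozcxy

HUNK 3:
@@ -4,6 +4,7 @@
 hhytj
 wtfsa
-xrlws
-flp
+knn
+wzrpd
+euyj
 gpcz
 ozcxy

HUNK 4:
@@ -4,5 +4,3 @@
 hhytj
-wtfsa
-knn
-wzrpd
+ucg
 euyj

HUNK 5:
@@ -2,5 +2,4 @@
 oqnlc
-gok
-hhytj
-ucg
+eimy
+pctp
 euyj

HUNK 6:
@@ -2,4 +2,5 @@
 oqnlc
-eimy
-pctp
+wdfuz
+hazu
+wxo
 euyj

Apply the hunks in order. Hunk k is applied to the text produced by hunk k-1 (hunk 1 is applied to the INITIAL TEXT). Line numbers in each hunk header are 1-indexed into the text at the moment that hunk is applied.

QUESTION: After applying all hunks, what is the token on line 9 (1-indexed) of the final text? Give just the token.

Hunk 1: at line 2 remove [flgpn] add [gok,hhytj,wtfsa] -> 11 lines: cssak oqnlc gok hhytj wtfsa pamq sasro gpcz ozcxy lqg vwqzp
Hunk 2: at line 4 remove [pamq,sasro] add [xrlws,flp] -> 11 lines: cssak oqnlc gok hhytj wtfsa xrlws flp gpcz ozcxy lqg vwqzp
Hunk 3: at line 4 remove [xrlws,flp] add [knn,wzrpd,euyj] -> 12 lines: cssak oqnlc gok hhytj wtfsa knn wzrpd euyj gpcz ozcxy lqg vwqzp
Hunk 4: at line 4 remove [wtfsa,knn,wzrpd] add [ucg] -> 10 lines: cssak oqnlc gok hhytj ucg euyj gpcz ozcxy lqg vwqzp
Hunk 5: at line 2 remove [gok,hhytj,ucg] add [eimy,pctp] -> 9 lines: cssak oqnlc eimy pctp euyj gpcz ozcxy lqg vwqzp
Hunk 6: at line 2 remove [eimy,pctp] add [wdfuz,hazu,wxo] -> 10 lines: cssak oqnlc wdfuz hazu wxo euyj gpcz ozcxy lqg vwqzp
Final line 9: lqg

Answer: lqg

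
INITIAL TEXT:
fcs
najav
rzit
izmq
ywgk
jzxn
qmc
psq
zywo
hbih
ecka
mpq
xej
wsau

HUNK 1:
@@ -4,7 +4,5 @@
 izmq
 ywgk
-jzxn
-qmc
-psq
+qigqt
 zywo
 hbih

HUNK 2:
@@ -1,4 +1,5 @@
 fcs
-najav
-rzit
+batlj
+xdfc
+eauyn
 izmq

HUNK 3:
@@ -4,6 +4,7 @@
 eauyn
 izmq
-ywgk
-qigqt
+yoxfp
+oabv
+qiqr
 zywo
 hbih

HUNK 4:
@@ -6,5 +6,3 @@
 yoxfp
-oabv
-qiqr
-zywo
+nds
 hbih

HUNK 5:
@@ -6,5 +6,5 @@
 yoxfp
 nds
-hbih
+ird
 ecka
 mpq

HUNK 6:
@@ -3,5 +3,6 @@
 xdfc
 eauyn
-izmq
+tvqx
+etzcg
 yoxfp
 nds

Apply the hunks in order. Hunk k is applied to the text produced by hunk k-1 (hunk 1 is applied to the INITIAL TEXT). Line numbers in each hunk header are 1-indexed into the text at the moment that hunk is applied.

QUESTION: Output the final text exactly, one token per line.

Hunk 1: at line 4 remove [jzxn,qmc,psq] add [qigqt] -> 12 lines: fcs najav rzit izmq ywgk qigqt zywo hbih ecka mpq xej wsau
Hunk 2: at line 1 remove [najav,rzit] add [batlj,xdfc,eauyn] -> 13 lines: fcs batlj xdfc eauyn izmq ywgk qigqt zywo hbih ecka mpq xej wsau
Hunk 3: at line 4 remove [ywgk,qigqt] add [yoxfp,oabv,qiqr] -> 14 lines: fcs batlj xdfc eauyn izmq yoxfp oabv qiqr zywo hbih ecka mpq xej wsau
Hunk 4: at line 6 remove [oabv,qiqr,zywo] add [nds] -> 12 lines: fcs batlj xdfc eauyn izmq yoxfp nds hbih ecka mpq xej wsau
Hunk 5: at line 6 remove [hbih] add [ird] -> 12 lines: fcs batlj xdfc eauyn izmq yoxfp nds ird ecka mpq xej wsau
Hunk 6: at line 3 remove [izmq] add [tvqx,etzcg] -> 13 lines: fcs batlj xdfc eauyn tvqx etzcg yoxfp nds ird ecka mpq xej wsau

Answer: fcs
batlj
xdfc
eauyn
tvqx
etzcg
yoxfp
nds
ird
ecka
mpq
xej
wsau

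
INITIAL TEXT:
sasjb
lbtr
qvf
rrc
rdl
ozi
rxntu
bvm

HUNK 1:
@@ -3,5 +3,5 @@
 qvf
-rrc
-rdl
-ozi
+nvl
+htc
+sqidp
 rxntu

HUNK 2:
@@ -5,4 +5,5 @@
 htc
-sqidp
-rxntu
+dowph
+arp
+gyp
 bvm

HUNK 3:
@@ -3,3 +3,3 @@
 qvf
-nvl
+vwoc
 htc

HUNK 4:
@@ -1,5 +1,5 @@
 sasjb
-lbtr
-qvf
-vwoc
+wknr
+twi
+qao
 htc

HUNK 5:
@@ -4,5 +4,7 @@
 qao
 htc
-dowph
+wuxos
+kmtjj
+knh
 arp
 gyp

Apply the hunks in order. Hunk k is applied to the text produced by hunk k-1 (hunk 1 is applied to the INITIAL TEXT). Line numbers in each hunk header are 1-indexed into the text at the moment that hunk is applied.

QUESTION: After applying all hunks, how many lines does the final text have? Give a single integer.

Hunk 1: at line 3 remove [rrc,rdl,ozi] add [nvl,htc,sqidp] -> 8 lines: sasjb lbtr qvf nvl htc sqidp rxntu bvm
Hunk 2: at line 5 remove [sqidp,rxntu] add [dowph,arp,gyp] -> 9 lines: sasjb lbtr qvf nvl htc dowph arp gyp bvm
Hunk 3: at line 3 remove [nvl] add [vwoc] -> 9 lines: sasjb lbtr qvf vwoc htc dowph arp gyp bvm
Hunk 4: at line 1 remove [lbtr,qvf,vwoc] add [wknr,twi,qao] -> 9 lines: sasjb wknr twi qao htc dowph arp gyp bvm
Hunk 5: at line 4 remove [dowph] add [wuxos,kmtjj,knh] -> 11 lines: sasjb wknr twi qao htc wuxos kmtjj knh arp gyp bvm
Final line count: 11

Answer: 11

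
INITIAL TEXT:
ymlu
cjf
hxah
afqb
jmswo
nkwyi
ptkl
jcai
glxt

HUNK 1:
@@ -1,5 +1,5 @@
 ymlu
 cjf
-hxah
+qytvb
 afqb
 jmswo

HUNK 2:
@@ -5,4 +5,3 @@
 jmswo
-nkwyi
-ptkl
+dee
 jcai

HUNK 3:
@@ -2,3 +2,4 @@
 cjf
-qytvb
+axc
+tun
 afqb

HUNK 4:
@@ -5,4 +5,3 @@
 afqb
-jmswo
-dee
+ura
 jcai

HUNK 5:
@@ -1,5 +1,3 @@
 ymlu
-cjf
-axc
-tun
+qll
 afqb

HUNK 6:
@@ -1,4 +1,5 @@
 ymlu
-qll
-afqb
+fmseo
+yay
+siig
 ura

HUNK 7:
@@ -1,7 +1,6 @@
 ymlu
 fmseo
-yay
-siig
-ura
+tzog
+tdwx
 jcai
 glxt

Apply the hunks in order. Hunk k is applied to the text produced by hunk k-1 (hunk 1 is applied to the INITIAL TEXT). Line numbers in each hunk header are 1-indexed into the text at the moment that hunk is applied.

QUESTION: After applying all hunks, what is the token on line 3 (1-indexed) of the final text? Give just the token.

Hunk 1: at line 1 remove [hxah] add [qytvb] -> 9 lines: ymlu cjf qytvb afqb jmswo nkwyi ptkl jcai glxt
Hunk 2: at line 5 remove [nkwyi,ptkl] add [dee] -> 8 lines: ymlu cjf qytvb afqb jmswo dee jcai glxt
Hunk 3: at line 2 remove [qytvb] add [axc,tun] -> 9 lines: ymlu cjf axc tun afqb jmswo dee jcai glxt
Hunk 4: at line 5 remove [jmswo,dee] add [ura] -> 8 lines: ymlu cjf axc tun afqb ura jcai glxt
Hunk 5: at line 1 remove [cjf,axc,tun] add [qll] -> 6 lines: ymlu qll afqb ura jcai glxt
Hunk 6: at line 1 remove [qll,afqb] add [fmseo,yay,siig] -> 7 lines: ymlu fmseo yay siig ura jcai glxt
Hunk 7: at line 1 remove [yay,siig,ura] add [tzog,tdwx] -> 6 lines: ymlu fmseo tzog tdwx jcai glxt
Final line 3: tzog

Answer: tzog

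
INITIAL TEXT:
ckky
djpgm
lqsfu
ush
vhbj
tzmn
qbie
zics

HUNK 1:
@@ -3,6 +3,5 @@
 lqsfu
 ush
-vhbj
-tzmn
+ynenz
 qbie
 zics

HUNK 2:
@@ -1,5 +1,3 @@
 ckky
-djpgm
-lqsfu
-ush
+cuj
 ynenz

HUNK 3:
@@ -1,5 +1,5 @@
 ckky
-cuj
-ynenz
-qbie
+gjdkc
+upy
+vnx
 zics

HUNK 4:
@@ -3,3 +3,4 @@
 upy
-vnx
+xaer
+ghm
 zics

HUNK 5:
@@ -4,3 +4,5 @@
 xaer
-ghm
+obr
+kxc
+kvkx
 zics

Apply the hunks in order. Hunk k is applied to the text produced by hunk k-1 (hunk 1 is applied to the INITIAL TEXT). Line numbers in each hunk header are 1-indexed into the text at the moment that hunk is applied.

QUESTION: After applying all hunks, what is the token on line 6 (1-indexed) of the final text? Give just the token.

Hunk 1: at line 3 remove [vhbj,tzmn] add [ynenz] -> 7 lines: ckky djpgm lqsfu ush ynenz qbie zics
Hunk 2: at line 1 remove [djpgm,lqsfu,ush] add [cuj] -> 5 lines: ckky cuj ynenz qbie zics
Hunk 3: at line 1 remove [cuj,ynenz,qbie] add [gjdkc,upy,vnx] -> 5 lines: ckky gjdkc upy vnx zics
Hunk 4: at line 3 remove [vnx] add [xaer,ghm] -> 6 lines: ckky gjdkc upy xaer ghm zics
Hunk 5: at line 4 remove [ghm] add [obr,kxc,kvkx] -> 8 lines: ckky gjdkc upy xaer obr kxc kvkx zics
Final line 6: kxc

Answer: kxc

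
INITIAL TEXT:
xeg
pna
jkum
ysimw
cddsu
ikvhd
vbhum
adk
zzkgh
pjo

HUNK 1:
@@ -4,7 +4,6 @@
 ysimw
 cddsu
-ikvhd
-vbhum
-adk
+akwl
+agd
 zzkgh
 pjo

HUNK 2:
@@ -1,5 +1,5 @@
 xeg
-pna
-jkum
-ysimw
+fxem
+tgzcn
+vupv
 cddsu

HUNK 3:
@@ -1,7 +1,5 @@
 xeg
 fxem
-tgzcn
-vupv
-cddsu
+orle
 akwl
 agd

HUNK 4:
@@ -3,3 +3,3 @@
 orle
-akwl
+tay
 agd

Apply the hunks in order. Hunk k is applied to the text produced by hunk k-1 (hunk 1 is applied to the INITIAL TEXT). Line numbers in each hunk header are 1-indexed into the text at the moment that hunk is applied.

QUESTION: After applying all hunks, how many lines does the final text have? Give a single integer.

Answer: 7

Derivation:
Hunk 1: at line 4 remove [ikvhd,vbhum,adk] add [akwl,agd] -> 9 lines: xeg pna jkum ysimw cddsu akwl agd zzkgh pjo
Hunk 2: at line 1 remove [pna,jkum,ysimw] add [fxem,tgzcn,vupv] -> 9 lines: xeg fxem tgzcn vupv cddsu akwl agd zzkgh pjo
Hunk 3: at line 1 remove [tgzcn,vupv,cddsu] add [orle] -> 7 lines: xeg fxem orle akwl agd zzkgh pjo
Hunk 4: at line 3 remove [akwl] add [tay] -> 7 lines: xeg fxem orle tay agd zzkgh pjo
Final line count: 7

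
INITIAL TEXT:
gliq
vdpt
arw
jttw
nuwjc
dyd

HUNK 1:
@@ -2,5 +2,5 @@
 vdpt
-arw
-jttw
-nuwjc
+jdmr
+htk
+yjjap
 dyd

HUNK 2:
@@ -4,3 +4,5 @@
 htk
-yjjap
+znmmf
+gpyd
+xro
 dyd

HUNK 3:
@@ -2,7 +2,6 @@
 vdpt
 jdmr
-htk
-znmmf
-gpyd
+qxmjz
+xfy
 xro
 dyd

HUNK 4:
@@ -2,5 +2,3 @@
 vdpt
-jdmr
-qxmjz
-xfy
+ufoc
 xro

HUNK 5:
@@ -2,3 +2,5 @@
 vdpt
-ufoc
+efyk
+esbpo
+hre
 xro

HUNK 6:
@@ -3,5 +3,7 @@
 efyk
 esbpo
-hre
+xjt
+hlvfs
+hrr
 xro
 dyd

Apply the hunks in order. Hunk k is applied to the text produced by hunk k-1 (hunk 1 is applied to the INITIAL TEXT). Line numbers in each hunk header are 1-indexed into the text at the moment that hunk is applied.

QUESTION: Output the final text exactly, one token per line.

Answer: gliq
vdpt
efyk
esbpo
xjt
hlvfs
hrr
xro
dyd

Derivation:
Hunk 1: at line 2 remove [arw,jttw,nuwjc] add [jdmr,htk,yjjap] -> 6 lines: gliq vdpt jdmr htk yjjap dyd
Hunk 2: at line 4 remove [yjjap] add [znmmf,gpyd,xro] -> 8 lines: gliq vdpt jdmr htk znmmf gpyd xro dyd
Hunk 3: at line 2 remove [htk,znmmf,gpyd] add [qxmjz,xfy] -> 7 lines: gliq vdpt jdmr qxmjz xfy xro dyd
Hunk 4: at line 2 remove [jdmr,qxmjz,xfy] add [ufoc] -> 5 lines: gliq vdpt ufoc xro dyd
Hunk 5: at line 2 remove [ufoc] add [efyk,esbpo,hre] -> 7 lines: gliq vdpt efyk esbpo hre xro dyd
Hunk 6: at line 3 remove [hre] add [xjt,hlvfs,hrr] -> 9 lines: gliq vdpt efyk esbpo xjt hlvfs hrr xro dyd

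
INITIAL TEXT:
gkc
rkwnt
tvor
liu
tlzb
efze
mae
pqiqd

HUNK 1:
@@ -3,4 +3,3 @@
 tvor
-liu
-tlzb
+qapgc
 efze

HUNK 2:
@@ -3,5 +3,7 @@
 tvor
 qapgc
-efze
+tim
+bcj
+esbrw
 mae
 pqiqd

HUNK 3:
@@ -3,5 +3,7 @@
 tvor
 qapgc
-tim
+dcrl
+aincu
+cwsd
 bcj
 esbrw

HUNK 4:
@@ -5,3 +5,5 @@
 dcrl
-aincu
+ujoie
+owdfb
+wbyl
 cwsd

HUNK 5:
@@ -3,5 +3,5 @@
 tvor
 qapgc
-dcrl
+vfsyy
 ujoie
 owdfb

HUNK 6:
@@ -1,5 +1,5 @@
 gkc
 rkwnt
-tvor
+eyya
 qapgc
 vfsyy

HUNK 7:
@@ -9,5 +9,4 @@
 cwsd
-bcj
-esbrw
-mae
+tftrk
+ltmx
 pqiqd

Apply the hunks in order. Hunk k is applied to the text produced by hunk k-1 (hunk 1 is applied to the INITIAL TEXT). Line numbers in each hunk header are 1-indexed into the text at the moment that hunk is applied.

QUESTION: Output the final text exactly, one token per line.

Hunk 1: at line 3 remove [liu,tlzb] add [qapgc] -> 7 lines: gkc rkwnt tvor qapgc efze mae pqiqd
Hunk 2: at line 3 remove [efze] add [tim,bcj,esbrw] -> 9 lines: gkc rkwnt tvor qapgc tim bcj esbrw mae pqiqd
Hunk 3: at line 3 remove [tim] add [dcrl,aincu,cwsd] -> 11 lines: gkc rkwnt tvor qapgc dcrl aincu cwsd bcj esbrw mae pqiqd
Hunk 4: at line 5 remove [aincu] add [ujoie,owdfb,wbyl] -> 13 lines: gkc rkwnt tvor qapgc dcrl ujoie owdfb wbyl cwsd bcj esbrw mae pqiqd
Hunk 5: at line 3 remove [dcrl] add [vfsyy] -> 13 lines: gkc rkwnt tvor qapgc vfsyy ujoie owdfb wbyl cwsd bcj esbrw mae pqiqd
Hunk 6: at line 1 remove [tvor] add [eyya] -> 13 lines: gkc rkwnt eyya qapgc vfsyy ujoie owdfb wbyl cwsd bcj esbrw mae pqiqd
Hunk 7: at line 9 remove [bcj,esbrw,mae] add [tftrk,ltmx] -> 12 lines: gkc rkwnt eyya qapgc vfsyy ujoie owdfb wbyl cwsd tftrk ltmx pqiqd

Answer: gkc
rkwnt
eyya
qapgc
vfsyy
ujoie
owdfb
wbyl
cwsd
tftrk
ltmx
pqiqd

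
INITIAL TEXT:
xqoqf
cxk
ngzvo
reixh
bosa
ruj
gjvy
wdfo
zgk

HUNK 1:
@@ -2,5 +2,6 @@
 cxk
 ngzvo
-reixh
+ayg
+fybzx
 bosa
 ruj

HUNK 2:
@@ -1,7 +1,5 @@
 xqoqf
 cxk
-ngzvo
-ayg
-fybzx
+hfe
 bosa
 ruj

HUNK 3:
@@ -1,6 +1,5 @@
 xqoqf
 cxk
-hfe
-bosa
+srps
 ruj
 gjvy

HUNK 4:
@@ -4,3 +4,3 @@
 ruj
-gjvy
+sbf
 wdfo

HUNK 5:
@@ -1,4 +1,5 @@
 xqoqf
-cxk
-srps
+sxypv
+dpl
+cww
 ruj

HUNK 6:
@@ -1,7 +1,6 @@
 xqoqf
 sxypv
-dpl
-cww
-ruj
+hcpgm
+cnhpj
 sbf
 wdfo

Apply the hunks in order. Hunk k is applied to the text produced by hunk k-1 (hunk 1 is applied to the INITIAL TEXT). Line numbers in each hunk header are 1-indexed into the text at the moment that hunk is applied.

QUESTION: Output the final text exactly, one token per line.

Hunk 1: at line 2 remove [reixh] add [ayg,fybzx] -> 10 lines: xqoqf cxk ngzvo ayg fybzx bosa ruj gjvy wdfo zgk
Hunk 2: at line 1 remove [ngzvo,ayg,fybzx] add [hfe] -> 8 lines: xqoqf cxk hfe bosa ruj gjvy wdfo zgk
Hunk 3: at line 1 remove [hfe,bosa] add [srps] -> 7 lines: xqoqf cxk srps ruj gjvy wdfo zgk
Hunk 4: at line 4 remove [gjvy] add [sbf] -> 7 lines: xqoqf cxk srps ruj sbf wdfo zgk
Hunk 5: at line 1 remove [cxk,srps] add [sxypv,dpl,cww] -> 8 lines: xqoqf sxypv dpl cww ruj sbf wdfo zgk
Hunk 6: at line 1 remove [dpl,cww,ruj] add [hcpgm,cnhpj] -> 7 lines: xqoqf sxypv hcpgm cnhpj sbf wdfo zgk

Answer: xqoqf
sxypv
hcpgm
cnhpj
sbf
wdfo
zgk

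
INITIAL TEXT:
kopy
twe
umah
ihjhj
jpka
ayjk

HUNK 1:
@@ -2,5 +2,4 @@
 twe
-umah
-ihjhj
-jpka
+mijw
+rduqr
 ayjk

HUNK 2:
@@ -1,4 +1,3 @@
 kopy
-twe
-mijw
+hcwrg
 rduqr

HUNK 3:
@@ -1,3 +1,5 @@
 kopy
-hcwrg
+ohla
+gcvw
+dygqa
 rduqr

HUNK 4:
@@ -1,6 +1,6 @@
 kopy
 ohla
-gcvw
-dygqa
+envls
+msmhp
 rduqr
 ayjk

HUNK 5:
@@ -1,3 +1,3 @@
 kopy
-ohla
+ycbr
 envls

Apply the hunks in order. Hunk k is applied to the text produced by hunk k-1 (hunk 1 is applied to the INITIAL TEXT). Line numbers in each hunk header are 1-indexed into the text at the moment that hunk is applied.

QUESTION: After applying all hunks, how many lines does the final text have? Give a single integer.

Hunk 1: at line 2 remove [umah,ihjhj,jpka] add [mijw,rduqr] -> 5 lines: kopy twe mijw rduqr ayjk
Hunk 2: at line 1 remove [twe,mijw] add [hcwrg] -> 4 lines: kopy hcwrg rduqr ayjk
Hunk 3: at line 1 remove [hcwrg] add [ohla,gcvw,dygqa] -> 6 lines: kopy ohla gcvw dygqa rduqr ayjk
Hunk 4: at line 1 remove [gcvw,dygqa] add [envls,msmhp] -> 6 lines: kopy ohla envls msmhp rduqr ayjk
Hunk 5: at line 1 remove [ohla] add [ycbr] -> 6 lines: kopy ycbr envls msmhp rduqr ayjk
Final line count: 6

Answer: 6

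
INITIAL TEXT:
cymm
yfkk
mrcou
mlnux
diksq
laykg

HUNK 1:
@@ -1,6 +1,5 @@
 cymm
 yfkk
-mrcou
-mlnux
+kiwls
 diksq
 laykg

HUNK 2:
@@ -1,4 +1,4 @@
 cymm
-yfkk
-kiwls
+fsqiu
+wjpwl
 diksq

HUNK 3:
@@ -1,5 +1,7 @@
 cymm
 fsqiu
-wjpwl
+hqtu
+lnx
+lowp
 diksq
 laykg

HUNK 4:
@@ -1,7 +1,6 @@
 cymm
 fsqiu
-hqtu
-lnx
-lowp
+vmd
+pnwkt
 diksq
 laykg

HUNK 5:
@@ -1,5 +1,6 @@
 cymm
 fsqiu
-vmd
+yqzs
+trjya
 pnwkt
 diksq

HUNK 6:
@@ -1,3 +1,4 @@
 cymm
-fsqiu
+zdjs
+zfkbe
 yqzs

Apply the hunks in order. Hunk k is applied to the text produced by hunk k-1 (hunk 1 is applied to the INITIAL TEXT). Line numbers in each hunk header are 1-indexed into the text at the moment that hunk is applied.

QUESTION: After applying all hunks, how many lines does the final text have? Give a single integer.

Hunk 1: at line 1 remove [mrcou,mlnux] add [kiwls] -> 5 lines: cymm yfkk kiwls diksq laykg
Hunk 2: at line 1 remove [yfkk,kiwls] add [fsqiu,wjpwl] -> 5 lines: cymm fsqiu wjpwl diksq laykg
Hunk 3: at line 1 remove [wjpwl] add [hqtu,lnx,lowp] -> 7 lines: cymm fsqiu hqtu lnx lowp diksq laykg
Hunk 4: at line 1 remove [hqtu,lnx,lowp] add [vmd,pnwkt] -> 6 lines: cymm fsqiu vmd pnwkt diksq laykg
Hunk 5: at line 1 remove [vmd] add [yqzs,trjya] -> 7 lines: cymm fsqiu yqzs trjya pnwkt diksq laykg
Hunk 6: at line 1 remove [fsqiu] add [zdjs,zfkbe] -> 8 lines: cymm zdjs zfkbe yqzs trjya pnwkt diksq laykg
Final line count: 8

Answer: 8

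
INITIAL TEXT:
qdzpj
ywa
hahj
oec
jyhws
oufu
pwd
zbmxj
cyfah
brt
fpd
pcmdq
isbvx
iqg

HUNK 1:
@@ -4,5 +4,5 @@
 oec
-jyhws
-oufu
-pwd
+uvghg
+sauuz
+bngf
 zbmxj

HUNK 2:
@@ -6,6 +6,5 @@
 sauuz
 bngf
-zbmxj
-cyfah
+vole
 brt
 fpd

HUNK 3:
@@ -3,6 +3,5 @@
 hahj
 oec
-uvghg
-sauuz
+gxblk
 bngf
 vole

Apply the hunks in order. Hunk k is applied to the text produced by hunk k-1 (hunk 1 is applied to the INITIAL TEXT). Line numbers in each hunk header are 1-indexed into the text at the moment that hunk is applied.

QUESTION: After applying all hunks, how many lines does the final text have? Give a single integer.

Hunk 1: at line 4 remove [jyhws,oufu,pwd] add [uvghg,sauuz,bngf] -> 14 lines: qdzpj ywa hahj oec uvghg sauuz bngf zbmxj cyfah brt fpd pcmdq isbvx iqg
Hunk 2: at line 6 remove [zbmxj,cyfah] add [vole] -> 13 lines: qdzpj ywa hahj oec uvghg sauuz bngf vole brt fpd pcmdq isbvx iqg
Hunk 3: at line 3 remove [uvghg,sauuz] add [gxblk] -> 12 lines: qdzpj ywa hahj oec gxblk bngf vole brt fpd pcmdq isbvx iqg
Final line count: 12

Answer: 12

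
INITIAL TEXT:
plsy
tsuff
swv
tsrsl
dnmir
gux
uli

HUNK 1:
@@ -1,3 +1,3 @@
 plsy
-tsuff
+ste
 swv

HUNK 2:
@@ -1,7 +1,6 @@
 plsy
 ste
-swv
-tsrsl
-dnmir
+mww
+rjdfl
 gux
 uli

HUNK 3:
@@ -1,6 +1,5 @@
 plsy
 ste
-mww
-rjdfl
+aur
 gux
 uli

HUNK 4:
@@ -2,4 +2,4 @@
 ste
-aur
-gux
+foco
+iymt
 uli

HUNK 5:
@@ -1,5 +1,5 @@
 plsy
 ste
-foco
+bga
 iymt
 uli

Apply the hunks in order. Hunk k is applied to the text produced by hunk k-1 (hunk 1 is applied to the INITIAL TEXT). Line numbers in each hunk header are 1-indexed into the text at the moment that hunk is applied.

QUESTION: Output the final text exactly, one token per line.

Hunk 1: at line 1 remove [tsuff] add [ste] -> 7 lines: plsy ste swv tsrsl dnmir gux uli
Hunk 2: at line 1 remove [swv,tsrsl,dnmir] add [mww,rjdfl] -> 6 lines: plsy ste mww rjdfl gux uli
Hunk 3: at line 1 remove [mww,rjdfl] add [aur] -> 5 lines: plsy ste aur gux uli
Hunk 4: at line 2 remove [aur,gux] add [foco,iymt] -> 5 lines: plsy ste foco iymt uli
Hunk 5: at line 1 remove [foco] add [bga] -> 5 lines: plsy ste bga iymt uli

Answer: plsy
ste
bga
iymt
uli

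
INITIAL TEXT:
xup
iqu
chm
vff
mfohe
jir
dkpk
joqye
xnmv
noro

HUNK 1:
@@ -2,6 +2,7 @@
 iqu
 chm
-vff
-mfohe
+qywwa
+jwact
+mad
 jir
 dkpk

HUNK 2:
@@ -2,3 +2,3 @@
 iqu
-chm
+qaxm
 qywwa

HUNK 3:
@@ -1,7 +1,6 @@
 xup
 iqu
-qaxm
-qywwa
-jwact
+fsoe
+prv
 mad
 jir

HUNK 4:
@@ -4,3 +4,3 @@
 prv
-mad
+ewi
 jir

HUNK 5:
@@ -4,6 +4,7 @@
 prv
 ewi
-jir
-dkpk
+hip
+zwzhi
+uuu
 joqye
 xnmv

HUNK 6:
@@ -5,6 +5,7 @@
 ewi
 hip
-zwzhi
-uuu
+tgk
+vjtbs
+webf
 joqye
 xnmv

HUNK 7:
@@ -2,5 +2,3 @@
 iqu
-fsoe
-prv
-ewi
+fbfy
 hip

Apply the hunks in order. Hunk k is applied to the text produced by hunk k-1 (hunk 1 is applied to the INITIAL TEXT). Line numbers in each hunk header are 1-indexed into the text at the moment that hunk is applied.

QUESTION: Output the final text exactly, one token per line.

Hunk 1: at line 2 remove [vff,mfohe] add [qywwa,jwact,mad] -> 11 lines: xup iqu chm qywwa jwact mad jir dkpk joqye xnmv noro
Hunk 2: at line 2 remove [chm] add [qaxm] -> 11 lines: xup iqu qaxm qywwa jwact mad jir dkpk joqye xnmv noro
Hunk 3: at line 1 remove [qaxm,qywwa,jwact] add [fsoe,prv] -> 10 lines: xup iqu fsoe prv mad jir dkpk joqye xnmv noro
Hunk 4: at line 4 remove [mad] add [ewi] -> 10 lines: xup iqu fsoe prv ewi jir dkpk joqye xnmv noro
Hunk 5: at line 4 remove [jir,dkpk] add [hip,zwzhi,uuu] -> 11 lines: xup iqu fsoe prv ewi hip zwzhi uuu joqye xnmv noro
Hunk 6: at line 5 remove [zwzhi,uuu] add [tgk,vjtbs,webf] -> 12 lines: xup iqu fsoe prv ewi hip tgk vjtbs webf joqye xnmv noro
Hunk 7: at line 2 remove [fsoe,prv,ewi] add [fbfy] -> 10 lines: xup iqu fbfy hip tgk vjtbs webf joqye xnmv noro

Answer: xup
iqu
fbfy
hip
tgk
vjtbs
webf
joqye
xnmv
noro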